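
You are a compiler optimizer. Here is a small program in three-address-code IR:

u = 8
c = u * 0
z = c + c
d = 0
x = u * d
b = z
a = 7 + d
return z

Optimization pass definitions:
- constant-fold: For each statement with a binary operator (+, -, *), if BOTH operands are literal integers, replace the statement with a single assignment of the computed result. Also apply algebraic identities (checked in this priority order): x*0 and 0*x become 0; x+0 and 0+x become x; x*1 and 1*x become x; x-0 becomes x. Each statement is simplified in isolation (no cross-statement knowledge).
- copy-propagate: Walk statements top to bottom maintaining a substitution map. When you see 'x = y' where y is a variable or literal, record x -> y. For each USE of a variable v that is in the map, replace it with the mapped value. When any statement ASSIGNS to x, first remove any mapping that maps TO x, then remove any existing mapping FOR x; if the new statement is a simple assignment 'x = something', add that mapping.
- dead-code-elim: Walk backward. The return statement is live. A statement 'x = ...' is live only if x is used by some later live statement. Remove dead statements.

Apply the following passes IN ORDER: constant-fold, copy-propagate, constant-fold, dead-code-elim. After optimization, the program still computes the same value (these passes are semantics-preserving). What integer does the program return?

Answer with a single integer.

Initial IR:
  u = 8
  c = u * 0
  z = c + c
  d = 0
  x = u * d
  b = z
  a = 7 + d
  return z
After constant-fold (8 stmts):
  u = 8
  c = 0
  z = c + c
  d = 0
  x = u * d
  b = z
  a = 7 + d
  return z
After copy-propagate (8 stmts):
  u = 8
  c = 0
  z = 0 + 0
  d = 0
  x = 8 * 0
  b = z
  a = 7 + 0
  return z
After constant-fold (8 stmts):
  u = 8
  c = 0
  z = 0
  d = 0
  x = 0
  b = z
  a = 7
  return z
After dead-code-elim (2 stmts):
  z = 0
  return z
Evaluate:
  u = 8  =>  u = 8
  c = u * 0  =>  c = 0
  z = c + c  =>  z = 0
  d = 0  =>  d = 0
  x = u * d  =>  x = 0
  b = z  =>  b = 0
  a = 7 + d  =>  a = 7
  return z = 0

Answer: 0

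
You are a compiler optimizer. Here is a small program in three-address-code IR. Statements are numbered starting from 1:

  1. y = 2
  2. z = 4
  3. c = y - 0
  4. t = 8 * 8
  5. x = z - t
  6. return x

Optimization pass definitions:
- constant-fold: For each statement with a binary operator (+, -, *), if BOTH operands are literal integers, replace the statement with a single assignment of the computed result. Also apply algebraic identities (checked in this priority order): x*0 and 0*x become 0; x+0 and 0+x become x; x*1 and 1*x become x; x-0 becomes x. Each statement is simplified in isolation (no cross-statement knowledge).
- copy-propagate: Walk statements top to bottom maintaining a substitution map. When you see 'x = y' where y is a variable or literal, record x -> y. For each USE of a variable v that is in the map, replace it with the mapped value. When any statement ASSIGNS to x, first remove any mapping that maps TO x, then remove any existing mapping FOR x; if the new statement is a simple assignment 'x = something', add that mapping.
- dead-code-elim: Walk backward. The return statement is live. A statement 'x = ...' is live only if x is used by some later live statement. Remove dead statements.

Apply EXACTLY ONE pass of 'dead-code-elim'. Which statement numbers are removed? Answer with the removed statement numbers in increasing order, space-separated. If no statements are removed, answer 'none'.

Answer: 1 3

Derivation:
Backward liveness scan:
Stmt 1 'y = 2': DEAD (y not in live set [])
Stmt 2 'z = 4': KEEP (z is live); live-in = []
Stmt 3 'c = y - 0': DEAD (c not in live set ['z'])
Stmt 4 't = 8 * 8': KEEP (t is live); live-in = ['z']
Stmt 5 'x = z - t': KEEP (x is live); live-in = ['t', 'z']
Stmt 6 'return x': KEEP (return); live-in = ['x']
Removed statement numbers: [1, 3]
Surviving IR:
  z = 4
  t = 8 * 8
  x = z - t
  return x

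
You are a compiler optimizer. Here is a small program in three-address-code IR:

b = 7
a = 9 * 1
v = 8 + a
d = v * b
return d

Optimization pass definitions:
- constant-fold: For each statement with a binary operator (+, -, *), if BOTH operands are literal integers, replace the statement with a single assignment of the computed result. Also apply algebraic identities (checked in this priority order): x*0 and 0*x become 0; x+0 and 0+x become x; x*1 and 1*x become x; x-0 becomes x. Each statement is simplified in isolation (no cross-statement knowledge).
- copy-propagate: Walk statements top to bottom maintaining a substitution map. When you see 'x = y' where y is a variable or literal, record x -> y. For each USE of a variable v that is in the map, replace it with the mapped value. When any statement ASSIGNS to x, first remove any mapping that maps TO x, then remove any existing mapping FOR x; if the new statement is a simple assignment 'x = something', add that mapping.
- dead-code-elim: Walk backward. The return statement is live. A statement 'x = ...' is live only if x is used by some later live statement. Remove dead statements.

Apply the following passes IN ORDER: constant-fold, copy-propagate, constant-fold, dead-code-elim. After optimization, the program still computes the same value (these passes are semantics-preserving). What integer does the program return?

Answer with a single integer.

Answer: 119

Derivation:
Initial IR:
  b = 7
  a = 9 * 1
  v = 8 + a
  d = v * b
  return d
After constant-fold (5 stmts):
  b = 7
  a = 9
  v = 8 + a
  d = v * b
  return d
After copy-propagate (5 stmts):
  b = 7
  a = 9
  v = 8 + 9
  d = v * 7
  return d
After constant-fold (5 stmts):
  b = 7
  a = 9
  v = 17
  d = v * 7
  return d
After dead-code-elim (3 stmts):
  v = 17
  d = v * 7
  return d
Evaluate:
  b = 7  =>  b = 7
  a = 9 * 1  =>  a = 9
  v = 8 + a  =>  v = 17
  d = v * b  =>  d = 119
  return d = 119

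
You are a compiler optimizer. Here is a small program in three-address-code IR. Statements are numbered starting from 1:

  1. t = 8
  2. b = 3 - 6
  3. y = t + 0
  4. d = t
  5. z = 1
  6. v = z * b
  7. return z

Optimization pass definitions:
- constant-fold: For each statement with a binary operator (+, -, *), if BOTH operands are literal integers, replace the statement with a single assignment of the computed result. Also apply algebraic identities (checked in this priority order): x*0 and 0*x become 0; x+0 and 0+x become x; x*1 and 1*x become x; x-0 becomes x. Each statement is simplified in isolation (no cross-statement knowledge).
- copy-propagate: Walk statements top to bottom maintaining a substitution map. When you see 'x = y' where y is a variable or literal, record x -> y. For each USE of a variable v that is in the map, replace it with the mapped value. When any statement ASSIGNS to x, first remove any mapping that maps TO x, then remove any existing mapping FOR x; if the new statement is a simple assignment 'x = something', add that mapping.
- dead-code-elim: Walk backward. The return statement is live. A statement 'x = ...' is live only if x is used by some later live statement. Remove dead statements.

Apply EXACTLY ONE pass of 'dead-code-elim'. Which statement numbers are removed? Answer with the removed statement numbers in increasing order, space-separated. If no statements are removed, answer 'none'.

Backward liveness scan:
Stmt 1 't = 8': DEAD (t not in live set [])
Stmt 2 'b = 3 - 6': DEAD (b not in live set [])
Stmt 3 'y = t + 0': DEAD (y not in live set [])
Stmt 4 'd = t': DEAD (d not in live set [])
Stmt 5 'z = 1': KEEP (z is live); live-in = []
Stmt 6 'v = z * b': DEAD (v not in live set ['z'])
Stmt 7 'return z': KEEP (return); live-in = ['z']
Removed statement numbers: [1, 2, 3, 4, 6]
Surviving IR:
  z = 1
  return z

Answer: 1 2 3 4 6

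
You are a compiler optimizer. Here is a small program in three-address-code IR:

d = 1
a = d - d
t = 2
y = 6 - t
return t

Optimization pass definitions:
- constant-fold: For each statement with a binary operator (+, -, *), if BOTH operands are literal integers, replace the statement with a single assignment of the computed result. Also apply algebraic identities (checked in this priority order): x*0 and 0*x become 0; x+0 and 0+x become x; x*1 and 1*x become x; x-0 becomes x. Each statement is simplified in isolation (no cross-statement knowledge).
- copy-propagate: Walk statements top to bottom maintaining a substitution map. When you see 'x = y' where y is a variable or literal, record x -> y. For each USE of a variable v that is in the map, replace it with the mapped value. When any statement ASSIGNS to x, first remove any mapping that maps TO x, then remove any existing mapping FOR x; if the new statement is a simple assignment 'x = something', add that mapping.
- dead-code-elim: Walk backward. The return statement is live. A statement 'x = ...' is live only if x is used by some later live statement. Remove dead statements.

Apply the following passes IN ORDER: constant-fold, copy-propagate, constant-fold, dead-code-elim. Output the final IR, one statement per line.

Initial IR:
  d = 1
  a = d - d
  t = 2
  y = 6 - t
  return t
After constant-fold (5 stmts):
  d = 1
  a = d - d
  t = 2
  y = 6 - t
  return t
After copy-propagate (5 stmts):
  d = 1
  a = 1 - 1
  t = 2
  y = 6 - 2
  return 2
After constant-fold (5 stmts):
  d = 1
  a = 0
  t = 2
  y = 4
  return 2
After dead-code-elim (1 stmts):
  return 2

Answer: return 2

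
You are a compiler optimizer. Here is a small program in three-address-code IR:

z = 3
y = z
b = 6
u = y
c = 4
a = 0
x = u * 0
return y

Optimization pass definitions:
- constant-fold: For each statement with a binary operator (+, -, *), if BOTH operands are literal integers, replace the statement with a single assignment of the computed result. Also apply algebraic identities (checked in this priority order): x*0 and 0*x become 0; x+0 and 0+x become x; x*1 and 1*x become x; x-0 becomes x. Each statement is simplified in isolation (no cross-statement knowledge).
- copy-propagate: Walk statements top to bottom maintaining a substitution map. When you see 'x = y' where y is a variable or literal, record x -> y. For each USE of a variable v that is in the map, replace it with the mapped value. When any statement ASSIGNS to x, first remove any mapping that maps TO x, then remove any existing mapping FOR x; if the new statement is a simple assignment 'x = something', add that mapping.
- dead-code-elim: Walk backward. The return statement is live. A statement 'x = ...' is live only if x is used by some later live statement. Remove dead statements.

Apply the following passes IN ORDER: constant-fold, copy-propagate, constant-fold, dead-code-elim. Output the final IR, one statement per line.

Answer: return 3

Derivation:
Initial IR:
  z = 3
  y = z
  b = 6
  u = y
  c = 4
  a = 0
  x = u * 0
  return y
After constant-fold (8 stmts):
  z = 3
  y = z
  b = 6
  u = y
  c = 4
  a = 0
  x = 0
  return y
After copy-propagate (8 stmts):
  z = 3
  y = 3
  b = 6
  u = 3
  c = 4
  a = 0
  x = 0
  return 3
After constant-fold (8 stmts):
  z = 3
  y = 3
  b = 6
  u = 3
  c = 4
  a = 0
  x = 0
  return 3
After dead-code-elim (1 stmts):
  return 3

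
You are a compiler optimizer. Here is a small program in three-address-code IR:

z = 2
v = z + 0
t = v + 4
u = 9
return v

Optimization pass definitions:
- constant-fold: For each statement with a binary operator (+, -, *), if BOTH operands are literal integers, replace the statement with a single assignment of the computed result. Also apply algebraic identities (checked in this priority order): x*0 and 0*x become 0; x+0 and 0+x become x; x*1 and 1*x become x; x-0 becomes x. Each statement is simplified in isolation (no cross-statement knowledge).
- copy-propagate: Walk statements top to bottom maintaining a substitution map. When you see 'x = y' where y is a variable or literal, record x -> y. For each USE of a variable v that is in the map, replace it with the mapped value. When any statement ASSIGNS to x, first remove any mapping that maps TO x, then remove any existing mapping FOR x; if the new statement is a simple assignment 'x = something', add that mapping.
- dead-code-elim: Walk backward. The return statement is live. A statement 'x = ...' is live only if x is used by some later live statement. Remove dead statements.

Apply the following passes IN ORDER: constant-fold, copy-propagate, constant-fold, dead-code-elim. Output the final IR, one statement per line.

Initial IR:
  z = 2
  v = z + 0
  t = v + 4
  u = 9
  return v
After constant-fold (5 stmts):
  z = 2
  v = z
  t = v + 4
  u = 9
  return v
After copy-propagate (5 stmts):
  z = 2
  v = 2
  t = 2 + 4
  u = 9
  return 2
After constant-fold (5 stmts):
  z = 2
  v = 2
  t = 6
  u = 9
  return 2
After dead-code-elim (1 stmts):
  return 2

Answer: return 2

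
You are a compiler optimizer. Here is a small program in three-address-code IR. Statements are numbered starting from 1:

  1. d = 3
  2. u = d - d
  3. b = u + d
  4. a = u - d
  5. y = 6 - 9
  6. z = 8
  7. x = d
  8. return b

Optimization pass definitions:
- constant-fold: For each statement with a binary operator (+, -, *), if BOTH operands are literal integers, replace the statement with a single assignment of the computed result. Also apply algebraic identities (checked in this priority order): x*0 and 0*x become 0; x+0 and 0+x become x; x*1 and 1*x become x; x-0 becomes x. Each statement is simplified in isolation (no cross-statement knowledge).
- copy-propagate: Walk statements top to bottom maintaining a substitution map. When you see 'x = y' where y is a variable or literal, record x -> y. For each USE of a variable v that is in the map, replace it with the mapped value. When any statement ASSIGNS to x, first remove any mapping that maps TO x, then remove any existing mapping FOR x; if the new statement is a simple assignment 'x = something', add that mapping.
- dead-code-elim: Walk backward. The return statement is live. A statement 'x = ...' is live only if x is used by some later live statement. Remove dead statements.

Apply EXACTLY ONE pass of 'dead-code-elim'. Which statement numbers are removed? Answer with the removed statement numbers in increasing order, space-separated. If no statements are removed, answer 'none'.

Answer: 4 5 6 7

Derivation:
Backward liveness scan:
Stmt 1 'd = 3': KEEP (d is live); live-in = []
Stmt 2 'u = d - d': KEEP (u is live); live-in = ['d']
Stmt 3 'b = u + d': KEEP (b is live); live-in = ['d', 'u']
Stmt 4 'a = u - d': DEAD (a not in live set ['b'])
Stmt 5 'y = 6 - 9': DEAD (y not in live set ['b'])
Stmt 6 'z = 8': DEAD (z not in live set ['b'])
Stmt 7 'x = d': DEAD (x not in live set ['b'])
Stmt 8 'return b': KEEP (return); live-in = ['b']
Removed statement numbers: [4, 5, 6, 7]
Surviving IR:
  d = 3
  u = d - d
  b = u + d
  return b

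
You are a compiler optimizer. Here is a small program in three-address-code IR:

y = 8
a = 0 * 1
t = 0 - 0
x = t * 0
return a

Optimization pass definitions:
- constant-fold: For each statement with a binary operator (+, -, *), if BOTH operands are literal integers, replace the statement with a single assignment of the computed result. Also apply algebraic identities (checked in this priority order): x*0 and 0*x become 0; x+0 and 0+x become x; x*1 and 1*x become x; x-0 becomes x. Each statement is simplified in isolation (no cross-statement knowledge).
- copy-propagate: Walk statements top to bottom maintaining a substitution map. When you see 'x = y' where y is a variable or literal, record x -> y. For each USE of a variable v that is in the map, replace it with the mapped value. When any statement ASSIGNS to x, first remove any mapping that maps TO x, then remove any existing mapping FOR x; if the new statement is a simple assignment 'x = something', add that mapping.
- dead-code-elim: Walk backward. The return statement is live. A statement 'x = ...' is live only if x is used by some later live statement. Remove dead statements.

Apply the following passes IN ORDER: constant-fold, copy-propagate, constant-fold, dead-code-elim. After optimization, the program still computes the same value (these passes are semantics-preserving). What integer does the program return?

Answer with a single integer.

Initial IR:
  y = 8
  a = 0 * 1
  t = 0 - 0
  x = t * 0
  return a
After constant-fold (5 stmts):
  y = 8
  a = 0
  t = 0
  x = 0
  return a
After copy-propagate (5 stmts):
  y = 8
  a = 0
  t = 0
  x = 0
  return 0
After constant-fold (5 stmts):
  y = 8
  a = 0
  t = 0
  x = 0
  return 0
After dead-code-elim (1 stmts):
  return 0
Evaluate:
  y = 8  =>  y = 8
  a = 0 * 1  =>  a = 0
  t = 0 - 0  =>  t = 0
  x = t * 0  =>  x = 0
  return a = 0

Answer: 0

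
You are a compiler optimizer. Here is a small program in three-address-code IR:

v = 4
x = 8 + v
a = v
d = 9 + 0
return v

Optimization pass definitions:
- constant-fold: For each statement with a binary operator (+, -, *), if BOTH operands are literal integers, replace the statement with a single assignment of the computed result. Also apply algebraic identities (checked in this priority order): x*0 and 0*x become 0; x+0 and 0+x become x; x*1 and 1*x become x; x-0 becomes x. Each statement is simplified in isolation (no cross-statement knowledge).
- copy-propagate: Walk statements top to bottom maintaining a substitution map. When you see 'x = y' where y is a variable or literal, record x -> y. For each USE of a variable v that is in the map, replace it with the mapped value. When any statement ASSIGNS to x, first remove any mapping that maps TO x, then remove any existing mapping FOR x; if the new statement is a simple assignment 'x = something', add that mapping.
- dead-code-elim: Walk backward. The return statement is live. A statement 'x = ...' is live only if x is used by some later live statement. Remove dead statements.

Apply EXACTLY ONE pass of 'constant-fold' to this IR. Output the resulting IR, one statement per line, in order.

Answer: v = 4
x = 8 + v
a = v
d = 9
return v

Derivation:
Applying constant-fold statement-by-statement:
  [1] v = 4  (unchanged)
  [2] x = 8 + v  (unchanged)
  [3] a = v  (unchanged)
  [4] d = 9 + 0  -> d = 9
  [5] return v  (unchanged)
Result (5 stmts):
  v = 4
  x = 8 + v
  a = v
  d = 9
  return v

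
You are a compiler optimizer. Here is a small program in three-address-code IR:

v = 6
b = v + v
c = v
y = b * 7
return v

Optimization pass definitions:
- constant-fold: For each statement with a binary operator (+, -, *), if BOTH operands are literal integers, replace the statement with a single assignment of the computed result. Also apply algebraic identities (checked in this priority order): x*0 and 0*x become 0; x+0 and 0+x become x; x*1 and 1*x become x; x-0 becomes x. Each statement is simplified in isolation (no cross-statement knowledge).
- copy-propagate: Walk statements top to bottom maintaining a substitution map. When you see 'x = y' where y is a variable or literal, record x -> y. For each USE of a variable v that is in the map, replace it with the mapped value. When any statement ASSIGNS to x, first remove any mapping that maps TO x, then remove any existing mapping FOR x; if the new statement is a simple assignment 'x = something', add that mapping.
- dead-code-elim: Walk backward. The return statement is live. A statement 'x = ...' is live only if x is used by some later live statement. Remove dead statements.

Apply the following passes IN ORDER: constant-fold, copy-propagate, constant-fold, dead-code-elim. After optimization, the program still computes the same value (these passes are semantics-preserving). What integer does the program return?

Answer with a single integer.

Answer: 6

Derivation:
Initial IR:
  v = 6
  b = v + v
  c = v
  y = b * 7
  return v
After constant-fold (5 stmts):
  v = 6
  b = v + v
  c = v
  y = b * 7
  return v
After copy-propagate (5 stmts):
  v = 6
  b = 6 + 6
  c = 6
  y = b * 7
  return 6
After constant-fold (5 stmts):
  v = 6
  b = 12
  c = 6
  y = b * 7
  return 6
After dead-code-elim (1 stmts):
  return 6
Evaluate:
  v = 6  =>  v = 6
  b = v + v  =>  b = 12
  c = v  =>  c = 6
  y = b * 7  =>  y = 84
  return v = 6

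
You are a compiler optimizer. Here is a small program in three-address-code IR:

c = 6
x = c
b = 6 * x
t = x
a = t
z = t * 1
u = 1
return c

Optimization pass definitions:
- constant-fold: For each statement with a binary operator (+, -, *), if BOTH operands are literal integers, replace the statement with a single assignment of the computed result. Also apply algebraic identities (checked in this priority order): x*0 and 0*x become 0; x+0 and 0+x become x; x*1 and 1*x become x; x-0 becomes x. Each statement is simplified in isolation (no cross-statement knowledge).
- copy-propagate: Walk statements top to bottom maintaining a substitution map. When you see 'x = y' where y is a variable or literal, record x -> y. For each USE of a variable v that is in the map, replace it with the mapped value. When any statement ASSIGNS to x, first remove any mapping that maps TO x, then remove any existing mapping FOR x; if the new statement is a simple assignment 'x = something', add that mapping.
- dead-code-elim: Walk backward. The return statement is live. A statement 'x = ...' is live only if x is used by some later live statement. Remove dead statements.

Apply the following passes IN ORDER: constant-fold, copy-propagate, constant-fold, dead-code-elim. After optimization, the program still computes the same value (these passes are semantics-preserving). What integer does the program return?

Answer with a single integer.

Answer: 6

Derivation:
Initial IR:
  c = 6
  x = c
  b = 6 * x
  t = x
  a = t
  z = t * 1
  u = 1
  return c
After constant-fold (8 stmts):
  c = 6
  x = c
  b = 6 * x
  t = x
  a = t
  z = t
  u = 1
  return c
After copy-propagate (8 stmts):
  c = 6
  x = 6
  b = 6 * 6
  t = 6
  a = 6
  z = 6
  u = 1
  return 6
After constant-fold (8 stmts):
  c = 6
  x = 6
  b = 36
  t = 6
  a = 6
  z = 6
  u = 1
  return 6
After dead-code-elim (1 stmts):
  return 6
Evaluate:
  c = 6  =>  c = 6
  x = c  =>  x = 6
  b = 6 * x  =>  b = 36
  t = x  =>  t = 6
  a = t  =>  a = 6
  z = t * 1  =>  z = 6
  u = 1  =>  u = 1
  return c = 6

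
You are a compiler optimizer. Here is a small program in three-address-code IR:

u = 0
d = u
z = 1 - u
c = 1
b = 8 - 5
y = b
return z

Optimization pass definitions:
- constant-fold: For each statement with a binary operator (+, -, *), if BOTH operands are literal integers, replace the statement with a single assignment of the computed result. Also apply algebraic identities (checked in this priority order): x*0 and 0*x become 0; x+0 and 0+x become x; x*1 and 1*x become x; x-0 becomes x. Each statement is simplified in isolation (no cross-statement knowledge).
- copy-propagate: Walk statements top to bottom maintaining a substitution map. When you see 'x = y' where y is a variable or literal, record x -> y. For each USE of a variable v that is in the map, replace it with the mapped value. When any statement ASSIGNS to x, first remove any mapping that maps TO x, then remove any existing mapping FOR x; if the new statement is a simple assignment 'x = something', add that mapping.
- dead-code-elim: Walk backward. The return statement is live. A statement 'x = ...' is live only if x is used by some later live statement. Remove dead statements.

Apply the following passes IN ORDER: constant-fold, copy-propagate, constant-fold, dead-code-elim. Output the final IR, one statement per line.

Answer: z = 1
return z

Derivation:
Initial IR:
  u = 0
  d = u
  z = 1 - u
  c = 1
  b = 8 - 5
  y = b
  return z
After constant-fold (7 stmts):
  u = 0
  d = u
  z = 1 - u
  c = 1
  b = 3
  y = b
  return z
After copy-propagate (7 stmts):
  u = 0
  d = 0
  z = 1 - 0
  c = 1
  b = 3
  y = 3
  return z
After constant-fold (7 stmts):
  u = 0
  d = 0
  z = 1
  c = 1
  b = 3
  y = 3
  return z
After dead-code-elim (2 stmts):
  z = 1
  return z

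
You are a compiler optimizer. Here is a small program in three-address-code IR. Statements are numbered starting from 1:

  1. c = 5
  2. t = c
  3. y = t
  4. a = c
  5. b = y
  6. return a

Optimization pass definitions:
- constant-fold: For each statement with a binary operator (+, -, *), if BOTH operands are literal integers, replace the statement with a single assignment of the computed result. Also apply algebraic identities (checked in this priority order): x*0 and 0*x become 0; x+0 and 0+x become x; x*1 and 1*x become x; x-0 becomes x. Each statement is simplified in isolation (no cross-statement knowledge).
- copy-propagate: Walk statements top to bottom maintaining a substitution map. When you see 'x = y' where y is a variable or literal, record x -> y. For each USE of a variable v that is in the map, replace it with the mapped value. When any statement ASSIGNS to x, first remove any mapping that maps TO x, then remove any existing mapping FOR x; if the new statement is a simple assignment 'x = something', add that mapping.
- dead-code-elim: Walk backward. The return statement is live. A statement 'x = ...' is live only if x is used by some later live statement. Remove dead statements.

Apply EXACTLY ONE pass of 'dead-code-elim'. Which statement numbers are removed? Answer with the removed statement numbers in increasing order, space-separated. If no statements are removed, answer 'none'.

Answer: 2 3 5

Derivation:
Backward liveness scan:
Stmt 1 'c = 5': KEEP (c is live); live-in = []
Stmt 2 't = c': DEAD (t not in live set ['c'])
Stmt 3 'y = t': DEAD (y not in live set ['c'])
Stmt 4 'a = c': KEEP (a is live); live-in = ['c']
Stmt 5 'b = y': DEAD (b not in live set ['a'])
Stmt 6 'return a': KEEP (return); live-in = ['a']
Removed statement numbers: [2, 3, 5]
Surviving IR:
  c = 5
  a = c
  return a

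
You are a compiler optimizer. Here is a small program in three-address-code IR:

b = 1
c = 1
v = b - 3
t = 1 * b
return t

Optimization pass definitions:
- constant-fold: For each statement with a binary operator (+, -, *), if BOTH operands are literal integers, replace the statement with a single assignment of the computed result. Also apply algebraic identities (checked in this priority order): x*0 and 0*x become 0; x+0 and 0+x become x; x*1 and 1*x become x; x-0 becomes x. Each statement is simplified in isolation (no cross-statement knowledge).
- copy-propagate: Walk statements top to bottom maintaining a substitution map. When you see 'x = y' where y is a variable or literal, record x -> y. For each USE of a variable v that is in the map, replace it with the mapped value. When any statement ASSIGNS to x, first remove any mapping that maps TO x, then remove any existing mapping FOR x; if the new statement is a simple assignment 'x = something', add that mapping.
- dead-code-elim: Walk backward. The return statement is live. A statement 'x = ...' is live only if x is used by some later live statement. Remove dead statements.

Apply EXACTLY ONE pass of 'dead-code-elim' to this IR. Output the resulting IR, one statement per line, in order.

Applying dead-code-elim statement-by-statement:
  [5] return t  -> KEEP (return); live=['t']
  [4] t = 1 * b  -> KEEP; live=['b']
  [3] v = b - 3  -> DEAD (v not live)
  [2] c = 1  -> DEAD (c not live)
  [1] b = 1  -> KEEP; live=[]
Result (3 stmts):
  b = 1
  t = 1 * b
  return t

Answer: b = 1
t = 1 * b
return t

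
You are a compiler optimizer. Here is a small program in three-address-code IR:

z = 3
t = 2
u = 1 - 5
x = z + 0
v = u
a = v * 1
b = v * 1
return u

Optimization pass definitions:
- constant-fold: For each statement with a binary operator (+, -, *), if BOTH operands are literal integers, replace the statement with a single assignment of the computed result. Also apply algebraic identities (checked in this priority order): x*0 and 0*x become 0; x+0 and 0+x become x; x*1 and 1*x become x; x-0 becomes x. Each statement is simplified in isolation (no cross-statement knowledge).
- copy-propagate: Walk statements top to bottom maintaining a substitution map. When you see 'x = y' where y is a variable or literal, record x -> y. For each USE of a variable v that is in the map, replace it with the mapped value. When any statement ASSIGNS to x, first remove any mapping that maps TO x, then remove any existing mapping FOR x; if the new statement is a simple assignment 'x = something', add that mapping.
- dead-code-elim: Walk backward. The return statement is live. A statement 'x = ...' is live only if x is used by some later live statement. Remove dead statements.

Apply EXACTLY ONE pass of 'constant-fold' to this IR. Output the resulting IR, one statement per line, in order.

Answer: z = 3
t = 2
u = -4
x = z
v = u
a = v
b = v
return u

Derivation:
Applying constant-fold statement-by-statement:
  [1] z = 3  (unchanged)
  [2] t = 2  (unchanged)
  [3] u = 1 - 5  -> u = -4
  [4] x = z + 0  -> x = z
  [5] v = u  (unchanged)
  [6] a = v * 1  -> a = v
  [7] b = v * 1  -> b = v
  [8] return u  (unchanged)
Result (8 stmts):
  z = 3
  t = 2
  u = -4
  x = z
  v = u
  a = v
  b = v
  return u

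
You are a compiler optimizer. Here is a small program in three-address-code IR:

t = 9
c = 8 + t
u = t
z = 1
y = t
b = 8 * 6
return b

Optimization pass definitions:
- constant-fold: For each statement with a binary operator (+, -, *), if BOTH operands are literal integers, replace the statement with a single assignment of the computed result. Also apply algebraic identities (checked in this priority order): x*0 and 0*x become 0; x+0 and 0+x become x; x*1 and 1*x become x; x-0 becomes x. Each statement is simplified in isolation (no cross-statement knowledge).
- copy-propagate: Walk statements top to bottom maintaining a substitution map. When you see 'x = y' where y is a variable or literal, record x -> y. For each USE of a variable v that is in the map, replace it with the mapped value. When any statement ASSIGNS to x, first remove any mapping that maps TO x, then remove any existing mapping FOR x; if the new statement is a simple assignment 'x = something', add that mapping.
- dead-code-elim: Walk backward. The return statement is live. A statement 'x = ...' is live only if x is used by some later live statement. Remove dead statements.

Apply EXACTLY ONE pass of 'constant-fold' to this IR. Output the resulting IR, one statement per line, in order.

Applying constant-fold statement-by-statement:
  [1] t = 9  (unchanged)
  [2] c = 8 + t  (unchanged)
  [3] u = t  (unchanged)
  [4] z = 1  (unchanged)
  [5] y = t  (unchanged)
  [6] b = 8 * 6  -> b = 48
  [7] return b  (unchanged)
Result (7 stmts):
  t = 9
  c = 8 + t
  u = t
  z = 1
  y = t
  b = 48
  return b

Answer: t = 9
c = 8 + t
u = t
z = 1
y = t
b = 48
return b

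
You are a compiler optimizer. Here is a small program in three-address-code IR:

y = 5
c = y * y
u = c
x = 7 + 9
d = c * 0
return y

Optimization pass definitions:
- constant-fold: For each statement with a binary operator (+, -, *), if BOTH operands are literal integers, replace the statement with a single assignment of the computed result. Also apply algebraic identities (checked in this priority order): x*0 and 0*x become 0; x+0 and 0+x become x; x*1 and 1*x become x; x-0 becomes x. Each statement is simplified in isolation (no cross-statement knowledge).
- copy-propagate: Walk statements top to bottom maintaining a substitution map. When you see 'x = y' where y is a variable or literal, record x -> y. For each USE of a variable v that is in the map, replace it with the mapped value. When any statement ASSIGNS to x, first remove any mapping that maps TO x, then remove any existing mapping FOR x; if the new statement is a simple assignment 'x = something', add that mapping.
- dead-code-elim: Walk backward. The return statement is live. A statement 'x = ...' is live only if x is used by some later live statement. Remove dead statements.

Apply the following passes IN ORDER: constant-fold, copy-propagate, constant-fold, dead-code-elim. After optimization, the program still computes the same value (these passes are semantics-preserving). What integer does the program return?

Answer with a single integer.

Answer: 5

Derivation:
Initial IR:
  y = 5
  c = y * y
  u = c
  x = 7 + 9
  d = c * 0
  return y
After constant-fold (6 stmts):
  y = 5
  c = y * y
  u = c
  x = 16
  d = 0
  return y
After copy-propagate (6 stmts):
  y = 5
  c = 5 * 5
  u = c
  x = 16
  d = 0
  return 5
After constant-fold (6 stmts):
  y = 5
  c = 25
  u = c
  x = 16
  d = 0
  return 5
After dead-code-elim (1 stmts):
  return 5
Evaluate:
  y = 5  =>  y = 5
  c = y * y  =>  c = 25
  u = c  =>  u = 25
  x = 7 + 9  =>  x = 16
  d = c * 0  =>  d = 0
  return y = 5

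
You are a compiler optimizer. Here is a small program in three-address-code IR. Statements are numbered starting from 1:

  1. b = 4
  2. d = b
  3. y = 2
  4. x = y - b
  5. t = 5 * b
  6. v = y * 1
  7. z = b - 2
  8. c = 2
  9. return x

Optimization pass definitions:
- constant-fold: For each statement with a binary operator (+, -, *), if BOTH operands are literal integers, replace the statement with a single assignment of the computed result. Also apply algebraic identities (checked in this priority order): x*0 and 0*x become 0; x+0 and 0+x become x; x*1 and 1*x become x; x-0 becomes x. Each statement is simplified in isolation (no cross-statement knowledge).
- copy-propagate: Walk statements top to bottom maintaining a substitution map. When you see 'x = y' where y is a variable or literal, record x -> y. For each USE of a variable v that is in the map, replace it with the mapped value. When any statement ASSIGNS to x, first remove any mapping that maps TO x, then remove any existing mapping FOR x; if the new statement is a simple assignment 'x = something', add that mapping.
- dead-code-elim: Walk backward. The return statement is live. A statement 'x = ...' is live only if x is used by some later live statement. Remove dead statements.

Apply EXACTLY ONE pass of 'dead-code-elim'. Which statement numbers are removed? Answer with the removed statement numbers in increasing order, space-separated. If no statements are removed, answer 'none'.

Answer: 2 5 6 7 8

Derivation:
Backward liveness scan:
Stmt 1 'b = 4': KEEP (b is live); live-in = []
Stmt 2 'd = b': DEAD (d not in live set ['b'])
Stmt 3 'y = 2': KEEP (y is live); live-in = ['b']
Stmt 4 'x = y - b': KEEP (x is live); live-in = ['b', 'y']
Stmt 5 't = 5 * b': DEAD (t not in live set ['x'])
Stmt 6 'v = y * 1': DEAD (v not in live set ['x'])
Stmt 7 'z = b - 2': DEAD (z not in live set ['x'])
Stmt 8 'c = 2': DEAD (c not in live set ['x'])
Stmt 9 'return x': KEEP (return); live-in = ['x']
Removed statement numbers: [2, 5, 6, 7, 8]
Surviving IR:
  b = 4
  y = 2
  x = y - b
  return x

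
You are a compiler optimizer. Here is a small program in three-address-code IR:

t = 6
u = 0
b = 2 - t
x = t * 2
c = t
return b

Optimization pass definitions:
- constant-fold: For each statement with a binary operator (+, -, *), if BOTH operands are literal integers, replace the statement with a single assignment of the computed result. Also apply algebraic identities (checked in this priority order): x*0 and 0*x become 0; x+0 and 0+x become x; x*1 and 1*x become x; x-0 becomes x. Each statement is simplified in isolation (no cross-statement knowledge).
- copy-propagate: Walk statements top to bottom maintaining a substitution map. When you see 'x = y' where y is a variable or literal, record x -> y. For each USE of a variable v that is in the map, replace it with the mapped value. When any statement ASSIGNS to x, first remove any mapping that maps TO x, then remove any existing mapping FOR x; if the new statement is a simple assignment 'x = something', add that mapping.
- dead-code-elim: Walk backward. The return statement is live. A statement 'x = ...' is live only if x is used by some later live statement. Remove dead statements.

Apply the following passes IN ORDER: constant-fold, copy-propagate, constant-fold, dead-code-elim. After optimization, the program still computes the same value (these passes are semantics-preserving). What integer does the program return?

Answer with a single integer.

Answer: -4

Derivation:
Initial IR:
  t = 6
  u = 0
  b = 2 - t
  x = t * 2
  c = t
  return b
After constant-fold (6 stmts):
  t = 6
  u = 0
  b = 2 - t
  x = t * 2
  c = t
  return b
After copy-propagate (6 stmts):
  t = 6
  u = 0
  b = 2 - 6
  x = 6 * 2
  c = 6
  return b
After constant-fold (6 stmts):
  t = 6
  u = 0
  b = -4
  x = 12
  c = 6
  return b
After dead-code-elim (2 stmts):
  b = -4
  return b
Evaluate:
  t = 6  =>  t = 6
  u = 0  =>  u = 0
  b = 2 - t  =>  b = -4
  x = t * 2  =>  x = 12
  c = t  =>  c = 6
  return b = -4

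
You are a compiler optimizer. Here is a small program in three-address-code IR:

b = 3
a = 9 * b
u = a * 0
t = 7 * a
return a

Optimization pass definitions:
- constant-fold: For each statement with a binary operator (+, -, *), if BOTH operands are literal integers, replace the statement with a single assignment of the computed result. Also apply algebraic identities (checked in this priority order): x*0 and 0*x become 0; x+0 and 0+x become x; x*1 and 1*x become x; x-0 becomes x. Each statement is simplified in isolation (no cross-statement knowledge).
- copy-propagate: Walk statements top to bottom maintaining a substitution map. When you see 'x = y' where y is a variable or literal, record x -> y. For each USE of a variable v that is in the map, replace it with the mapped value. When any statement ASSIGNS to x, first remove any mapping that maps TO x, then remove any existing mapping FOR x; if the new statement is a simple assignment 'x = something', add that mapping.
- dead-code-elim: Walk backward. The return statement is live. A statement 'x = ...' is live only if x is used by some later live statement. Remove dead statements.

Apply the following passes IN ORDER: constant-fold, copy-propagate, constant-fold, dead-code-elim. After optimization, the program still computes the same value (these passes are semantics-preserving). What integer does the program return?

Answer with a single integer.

Answer: 27

Derivation:
Initial IR:
  b = 3
  a = 9 * b
  u = a * 0
  t = 7 * a
  return a
After constant-fold (5 stmts):
  b = 3
  a = 9 * b
  u = 0
  t = 7 * a
  return a
After copy-propagate (5 stmts):
  b = 3
  a = 9 * 3
  u = 0
  t = 7 * a
  return a
After constant-fold (5 stmts):
  b = 3
  a = 27
  u = 0
  t = 7 * a
  return a
After dead-code-elim (2 stmts):
  a = 27
  return a
Evaluate:
  b = 3  =>  b = 3
  a = 9 * b  =>  a = 27
  u = a * 0  =>  u = 0
  t = 7 * a  =>  t = 189
  return a = 27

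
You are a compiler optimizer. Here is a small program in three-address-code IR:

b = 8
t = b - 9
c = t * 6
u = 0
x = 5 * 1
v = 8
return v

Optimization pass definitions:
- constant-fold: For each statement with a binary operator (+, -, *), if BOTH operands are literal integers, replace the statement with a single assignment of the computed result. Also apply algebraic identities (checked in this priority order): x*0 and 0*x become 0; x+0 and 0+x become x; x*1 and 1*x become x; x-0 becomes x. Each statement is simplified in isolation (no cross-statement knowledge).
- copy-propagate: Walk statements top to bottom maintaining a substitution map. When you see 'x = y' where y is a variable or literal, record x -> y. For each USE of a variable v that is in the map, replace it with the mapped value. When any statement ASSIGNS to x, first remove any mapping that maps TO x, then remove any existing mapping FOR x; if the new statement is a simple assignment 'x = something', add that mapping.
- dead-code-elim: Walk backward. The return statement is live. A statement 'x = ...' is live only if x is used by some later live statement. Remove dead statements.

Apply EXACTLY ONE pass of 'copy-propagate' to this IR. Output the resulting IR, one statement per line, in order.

Answer: b = 8
t = 8 - 9
c = t * 6
u = 0
x = 5 * 1
v = 8
return 8

Derivation:
Applying copy-propagate statement-by-statement:
  [1] b = 8  (unchanged)
  [2] t = b - 9  -> t = 8 - 9
  [3] c = t * 6  (unchanged)
  [4] u = 0  (unchanged)
  [5] x = 5 * 1  (unchanged)
  [6] v = 8  (unchanged)
  [7] return v  -> return 8
Result (7 stmts):
  b = 8
  t = 8 - 9
  c = t * 6
  u = 0
  x = 5 * 1
  v = 8
  return 8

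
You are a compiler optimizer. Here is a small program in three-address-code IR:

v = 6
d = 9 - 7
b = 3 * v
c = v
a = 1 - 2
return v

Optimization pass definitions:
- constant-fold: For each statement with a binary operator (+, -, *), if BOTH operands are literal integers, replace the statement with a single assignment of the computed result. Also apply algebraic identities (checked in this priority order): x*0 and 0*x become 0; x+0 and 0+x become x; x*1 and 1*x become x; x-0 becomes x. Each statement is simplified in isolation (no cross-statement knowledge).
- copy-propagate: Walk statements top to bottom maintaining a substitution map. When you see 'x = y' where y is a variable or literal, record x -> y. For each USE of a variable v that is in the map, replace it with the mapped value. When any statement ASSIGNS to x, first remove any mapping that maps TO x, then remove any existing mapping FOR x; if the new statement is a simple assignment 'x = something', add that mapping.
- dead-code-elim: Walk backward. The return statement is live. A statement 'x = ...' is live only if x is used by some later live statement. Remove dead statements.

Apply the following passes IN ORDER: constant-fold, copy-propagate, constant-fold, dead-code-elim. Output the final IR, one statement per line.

Answer: return 6

Derivation:
Initial IR:
  v = 6
  d = 9 - 7
  b = 3 * v
  c = v
  a = 1 - 2
  return v
After constant-fold (6 stmts):
  v = 6
  d = 2
  b = 3 * v
  c = v
  a = -1
  return v
After copy-propagate (6 stmts):
  v = 6
  d = 2
  b = 3 * 6
  c = 6
  a = -1
  return 6
After constant-fold (6 stmts):
  v = 6
  d = 2
  b = 18
  c = 6
  a = -1
  return 6
After dead-code-elim (1 stmts):
  return 6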